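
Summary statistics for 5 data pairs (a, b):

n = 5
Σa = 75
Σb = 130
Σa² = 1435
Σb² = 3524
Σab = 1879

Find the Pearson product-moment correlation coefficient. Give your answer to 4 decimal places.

r = (nΣab − ΣaΣb) / √[(nΣa² − (Σa)²)(nΣb² − (Σb)²)]
Numerator: 5×1879 − 75×130 = -355
Denominator: √[(7175 − 5625)(17620 − 16900)] = √[1550 × 720] = 1056.4090
r = -355 / 1056.4090 ≈ -0.3360

-0.3360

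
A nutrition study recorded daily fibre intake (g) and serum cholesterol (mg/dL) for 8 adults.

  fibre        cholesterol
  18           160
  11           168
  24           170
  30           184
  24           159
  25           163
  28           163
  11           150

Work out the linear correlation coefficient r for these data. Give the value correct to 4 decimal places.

n = 8, Σx = 171, Σy = 1317, Σx² = 4027, Σy² = 217499, Σxy = 28433
nΣxy − ΣxΣy = 227464 − 225207 = 2257
nΣx² − (Σx)² = 32216 − 29241 = 2975; nΣy² − (Σy)² = 1739992 − 1734489 = 5503
r = 2257 / √(2975 × 5503) = 2257 / 4046.1618 ≈ 0.5578

0.5578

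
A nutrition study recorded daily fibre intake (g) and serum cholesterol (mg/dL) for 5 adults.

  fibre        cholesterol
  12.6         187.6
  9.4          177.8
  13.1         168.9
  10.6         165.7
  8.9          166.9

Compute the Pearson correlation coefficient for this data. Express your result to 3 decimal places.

n = 5, Σx = 54.6, Σy = 866.9, Σx² = 610.3, Σy² = 150645.91, Σxy = 9489.5
nΣxy − ΣxΣy = 47447.5 − 47332.74 = 114.76
nΣx² − (Σx)² = 3051.5 − 2981.16 = 70.34; nΣy² − (Σy)² = 753229.55 − 751515.61 = 1713.94
r = 114.76 / √(70.34 × 1713.94) = 114.76 / 347.2154 ≈ 0.331

0.331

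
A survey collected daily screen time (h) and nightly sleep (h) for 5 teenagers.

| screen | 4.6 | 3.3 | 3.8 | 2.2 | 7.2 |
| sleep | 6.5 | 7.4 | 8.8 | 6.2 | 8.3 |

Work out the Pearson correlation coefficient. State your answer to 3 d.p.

0.496

n = 5, Σx = 21.1, Σy = 37.2, Σx² = 103.17, Σy² = 281.78, Σxy = 161.16
nΣxy − ΣxΣy = 805.8 − 784.92 = 20.88
nΣx² − (Σx)² = 515.85 − 445.21 = 70.64; nΣy² − (Σy)² = 1408.9 − 1383.84 = 25.06
r = 20.88 / √(70.64 × 25.06) = 20.88 / 42.0742 ≈ 0.496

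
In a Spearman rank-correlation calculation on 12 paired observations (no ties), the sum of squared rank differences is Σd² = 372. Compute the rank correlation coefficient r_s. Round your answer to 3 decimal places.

-0.301

ρ = 1 − 6Σd² / [n(n²−1)] = 1 − 6×372 / (12×143)
  = 1 − 2232/1716 = 1 − 1.3007 ≈ -0.301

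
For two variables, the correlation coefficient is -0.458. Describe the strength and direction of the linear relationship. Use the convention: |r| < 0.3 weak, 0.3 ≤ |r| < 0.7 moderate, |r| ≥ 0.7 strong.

moderate negative

r = -0.458 < 0 so the relationship is negative.
|r| = 0.458, which falls in the moderate range.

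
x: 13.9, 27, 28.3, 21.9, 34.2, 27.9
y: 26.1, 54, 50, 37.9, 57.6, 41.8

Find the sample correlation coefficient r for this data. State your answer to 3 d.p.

0.927

n = 6, Σx = 153.2, Σy = 267.4, Σx² = 4150.76, Σy² = 12598.62, Σxy = 7201.94
nΣxy − ΣxΣy = 43211.64 − 40965.68 = 2245.96
nΣx² − (Σx)² = 24904.56 − 23470.24 = 1434.32; nΣy² − (Σy)² = 75591.72 − 71502.76 = 4088.96
r = 2245.96 / √(1434.32 × 4088.96) = 2245.96 / 2421.7508 ≈ 0.927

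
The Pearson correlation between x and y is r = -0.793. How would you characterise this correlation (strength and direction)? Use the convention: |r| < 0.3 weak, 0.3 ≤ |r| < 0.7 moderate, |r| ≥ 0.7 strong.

strong negative

r = -0.793 < 0 so the relationship is negative.
|r| = 0.793, which falls in the strong range.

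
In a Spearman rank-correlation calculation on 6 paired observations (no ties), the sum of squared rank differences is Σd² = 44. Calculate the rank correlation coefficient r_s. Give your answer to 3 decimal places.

ρ = 1 − 6Σd² / [n(n²−1)] = 1 − 6×44 / (6×35)
  = 1 − 264/210 = 1 − 1.2571 ≈ -0.257

-0.257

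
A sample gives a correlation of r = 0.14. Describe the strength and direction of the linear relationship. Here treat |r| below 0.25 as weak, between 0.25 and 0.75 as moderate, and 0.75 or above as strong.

r = 0.14 > 0 so the relationship is positive.
|r| = 0.14, which falls in the weak range.

weak positive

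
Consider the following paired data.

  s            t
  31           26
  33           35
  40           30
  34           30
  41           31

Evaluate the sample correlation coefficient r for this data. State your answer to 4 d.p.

n = 5, Σs = 179, Σt = 152, Σs² = 6487, Σt² = 4662, Σst = 5452
nΣst − ΣsΣt = 27260 − 27208 = 52
nΣs² − (Σs)² = 32435 − 32041 = 394; nΣt² − (Σt)² = 23310 − 23104 = 206
r = 52 / √(394 × 206) = 52 / 284.8930 ≈ 0.1825

0.1825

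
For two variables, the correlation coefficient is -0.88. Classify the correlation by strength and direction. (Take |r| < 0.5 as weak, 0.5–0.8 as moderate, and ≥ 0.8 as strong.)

strong negative

r = -0.88 < 0 so the relationship is negative.
|r| = 0.88, which falls in the strong range.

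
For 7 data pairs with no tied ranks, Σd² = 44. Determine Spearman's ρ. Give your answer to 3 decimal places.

0.214

ρ = 1 − 6Σd² / [n(n²−1)] = 1 − 6×44 / (7×48)
  = 1 − 264/336 = 1 − 0.7857 ≈ 0.214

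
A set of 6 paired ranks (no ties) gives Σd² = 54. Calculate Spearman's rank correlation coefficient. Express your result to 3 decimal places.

ρ = 1 − 6Σd² / [n(n²−1)] = 1 − 6×54 / (6×35)
  = 1 − 324/210 = 1 − 1.5429 ≈ -0.543

-0.543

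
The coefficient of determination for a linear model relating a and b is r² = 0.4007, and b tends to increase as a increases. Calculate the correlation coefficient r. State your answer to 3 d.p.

0.633

|r| = √0.4007 = 0.633
The association is positive, so r = 0.633.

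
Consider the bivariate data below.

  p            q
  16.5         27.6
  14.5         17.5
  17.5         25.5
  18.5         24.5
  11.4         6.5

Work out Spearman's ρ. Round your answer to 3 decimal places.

Rank p: 3, 2, 4, 5, 1
Rank q: 5, 2, 4, 3, 1
d = rank(p) − rank(q): -2, 0, 0, 2, 0; Σd² = 8
ρ = 1 − 6Σd² / [n(n²−1)] = 1 − 6×8 / (5×24) = 1 − 48/120 ≈ 0.600

0.600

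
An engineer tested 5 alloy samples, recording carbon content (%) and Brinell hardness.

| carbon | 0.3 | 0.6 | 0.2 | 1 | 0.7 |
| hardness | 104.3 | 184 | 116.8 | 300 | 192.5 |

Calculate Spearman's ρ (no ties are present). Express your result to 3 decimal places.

Rank carbon: 2, 3, 1, 5, 4
Rank hardness: 1, 3, 2, 5, 4
d = rank(carbon) − rank(hardness): 1, 0, -1, 0, 0; Σd² = 2
ρ = 1 − 6Σd² / [n(n²−1)] = 1 − 6×2 / (5×24) = 1 − 12/120 ≈ 0.900

0.900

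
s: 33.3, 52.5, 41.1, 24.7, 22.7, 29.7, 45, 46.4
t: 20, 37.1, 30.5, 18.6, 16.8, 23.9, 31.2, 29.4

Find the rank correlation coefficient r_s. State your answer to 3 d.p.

Rank s: 4, 8, 5, 2, 1, 3, 6, 7
Rank t: 3, 8, 6, 2, 1, 4, 7, 5
d = rank(s) − rank(t): 1, 0, -1, 0, 0, -1, -1, 2; Σd² = 8
ρ = 1 − 6Σd² / [n(n²−1)] = 1 − 6×8 / (8×63) = 1 − 48/504 ≈ 0.905

0.905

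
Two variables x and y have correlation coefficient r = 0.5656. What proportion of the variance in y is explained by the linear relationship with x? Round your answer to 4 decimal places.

r² = (0.5656)² = 0.3199

0.3199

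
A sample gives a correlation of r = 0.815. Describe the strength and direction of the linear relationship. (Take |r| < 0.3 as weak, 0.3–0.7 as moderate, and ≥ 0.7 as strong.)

strong positive

r = 0.815 > 0 so the relationship is positive.
|r| = 0.815, which falls in the strong range.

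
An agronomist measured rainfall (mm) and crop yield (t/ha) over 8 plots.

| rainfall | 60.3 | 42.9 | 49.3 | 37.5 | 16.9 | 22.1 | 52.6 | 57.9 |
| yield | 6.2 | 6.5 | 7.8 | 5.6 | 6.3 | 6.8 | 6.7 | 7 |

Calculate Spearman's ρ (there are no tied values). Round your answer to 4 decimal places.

0.1667

Rank rainfall: 8, 4, 5, 3, 1, 2, 6, 7
Rank yield: 2, 4, 8, 1, 3, 6, 5, 7
d = rank(rainfall) − rank(yield): 6, 0, -3, 2, -2, -4, 1, 0; Σd² = 70
ρ = 1 − 6Σd² / [n(n²−1)] = 1 − 6×70 / (8×63) = 1 − 420/504 ≈ 0.1667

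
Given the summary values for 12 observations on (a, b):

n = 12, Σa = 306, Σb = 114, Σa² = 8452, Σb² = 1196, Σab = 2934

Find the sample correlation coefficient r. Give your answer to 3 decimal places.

0.100

r = (nΣab − ΣaΣb) / √[(nΣa² − (Σa)²)(nΣb² − (Σb)²)]
Numerator: 12×2934 − 306×114 = 324
Denominator: √[(101424 − 93636)(14352 − 12996)] = √[7788 × 1356] = 3249.6966
r = 324 / 3249.6966 ≈ 0.100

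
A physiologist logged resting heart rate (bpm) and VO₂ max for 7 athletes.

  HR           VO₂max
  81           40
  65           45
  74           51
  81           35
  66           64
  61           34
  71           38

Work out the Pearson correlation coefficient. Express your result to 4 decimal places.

-0.2284

n = 7, Σx = 499, Σy = 307, Σx² = 35941, Σy² = 14147, Σxy = 21770
nΣxy − ΣxΣy = 152390 − 153193 = -803
nΣx² − (Σx)² = 251587 − 249001 = 2586; nΣy² − (Σy)² = 99029 − 94249 = 4780
r = -803 / √(2586 × 4780) = -803 / 3515.8328 ≈ -0.2284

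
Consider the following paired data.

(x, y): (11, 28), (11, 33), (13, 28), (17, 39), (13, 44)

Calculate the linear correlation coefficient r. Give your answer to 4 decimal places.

n = 5, Σx = 65, Σy = 172, Σx² = 869, Σy² = 6114, Σxy = 2270
nΣxy − ΣxΣy = 11350 − 11180 = 170
nΣx² − (Σx)² = 4345 − 4225 = 120; nΣy² − (Σy)² = 30570 − 29584 = 986
r = 170 / √(120 × 986) = 170 / 343.9767 ≈ 0.4942

0.4942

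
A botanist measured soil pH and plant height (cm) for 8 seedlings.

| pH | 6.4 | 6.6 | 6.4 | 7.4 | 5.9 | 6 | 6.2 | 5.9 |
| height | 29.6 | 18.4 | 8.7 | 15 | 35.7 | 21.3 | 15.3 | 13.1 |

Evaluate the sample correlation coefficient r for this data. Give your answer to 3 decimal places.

-0.303

n = 8, Σx = 50.8, Σy = 157.1, Σx² = 324.3, Σy² = 3649.29, Σxy = 988.14
nΣxy − ΣxΣy = 7905.12 − 7980.68 = -75.56
nΣx² − (Σx)² = 2594.4 − 2580.64 = 13.76; nΣy² − (Σy)² = 29194.32 − 24680.41 = 4513.91
r = -75.56 / √(13.76 × 4513.91) = -75.56 / 249.2216 ≈ -0.303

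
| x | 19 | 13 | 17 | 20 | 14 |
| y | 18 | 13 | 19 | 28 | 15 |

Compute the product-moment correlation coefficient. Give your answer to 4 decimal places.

0.8552

n = 5, Σx = 83, Σy = 93, Σx² = 1415, Σy² = 1863, Σxy = 1604
nΣxy − ΣxΣy = 8020 − 7719 = 301
nΣx² − (Σx)² = 7075 − 6889 = 186; nΣy² − (Σy)² = 9315 − 8649 = 666
r = 301 / √(186 × 666) = 301 / 351.9602 ≈ 0.8552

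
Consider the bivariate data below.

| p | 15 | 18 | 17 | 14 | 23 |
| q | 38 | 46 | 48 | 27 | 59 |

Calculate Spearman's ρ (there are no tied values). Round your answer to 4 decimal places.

Rank p: 2, 4, 3, 1, 5
Rank q: 2, 3, 4, 1, 5
d = rank(p) − rank(q): 0, 1, -1, 0, 0; Σd² = 2
ρ = 1 − 6Σd² / [n(n²−1)] = 1 − 6×2 / (5×24) = 1 − 12/120 ≈ 0.9000

0.9000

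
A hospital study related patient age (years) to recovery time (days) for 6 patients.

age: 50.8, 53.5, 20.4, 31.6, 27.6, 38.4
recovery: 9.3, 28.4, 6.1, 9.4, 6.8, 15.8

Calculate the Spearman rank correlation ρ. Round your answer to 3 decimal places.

0.829

Rank age: 5, 6, 1, 3, 2, 4
Rank recovery: 3, 6, 1, 4, 2, 5
d = rank(age) − rank(recovery): 2, 0, 0, -1, 0, -1; Σd² = 6
ρ = 1 − 6Σd² / [n(n²−1)] = 1 − 6×6 / (6×35) = 1 − 36/210 ≈ 0.829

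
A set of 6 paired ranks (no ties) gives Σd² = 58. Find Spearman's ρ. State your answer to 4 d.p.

-0.6571

ρ = 1 − 6Σd² / [n(n²−1)] = 1 − 6×58 / (6×35)
  = 1 − 348/210 = 1 − 1.65714 ≈ -0.6571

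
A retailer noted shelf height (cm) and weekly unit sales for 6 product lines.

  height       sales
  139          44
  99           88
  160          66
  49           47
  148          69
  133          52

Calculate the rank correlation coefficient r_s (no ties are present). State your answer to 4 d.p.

Rank height: 4, 2, 6, 1, 5, 3
Rank sales: 1, 6, 4, 2, 5, 3
d = rank(height) − rank(sales): 3, -4, 2, -1, 0, 0; Σd² = 30
ρ = 1 − 6Σd² / [n(n²−1)] = 1 − 6×30 / (6×35) = 1 − 180/210 ≈ 0.1429

0.1429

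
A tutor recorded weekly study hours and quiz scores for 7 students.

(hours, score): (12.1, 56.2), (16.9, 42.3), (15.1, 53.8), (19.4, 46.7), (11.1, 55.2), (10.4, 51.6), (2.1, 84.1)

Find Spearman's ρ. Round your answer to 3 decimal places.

-0.714

Rank hours: 4, 6, 5, 7, 3, 2, 1
Rank score: 6, 1, 4, 2, 5, 3, 7
d = rank(hours) − rank(score): -2, 5, 1, 5, -2, -1, -6; Σd² = 96
ρ = 1 − 6Σd² / [n(n²−1)] = 1 − 6×96 / (7×48) = 1 − 576/336 ≈ -0.714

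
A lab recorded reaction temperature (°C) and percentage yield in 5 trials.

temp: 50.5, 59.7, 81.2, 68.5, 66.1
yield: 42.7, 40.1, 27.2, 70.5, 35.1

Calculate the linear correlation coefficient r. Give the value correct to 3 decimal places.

-0.200

n = 5, Σx = 326, Σy = 215.6, Σx² = 21769.24, Σy² = 10373.4, Σxy = 13908.32
nΣxy − ΣxΣy = 69541.6 − 70285.6 = -744
nΣx² − (Σx)² = 108846.2 − 106276 = 2570.2; nΣy² − (Σy)² = 51867 − 46483.36 = 5383.64
r = -744 / √(2570.2 × 5383.64) = -744 / 3719.8161 ≈ -0.200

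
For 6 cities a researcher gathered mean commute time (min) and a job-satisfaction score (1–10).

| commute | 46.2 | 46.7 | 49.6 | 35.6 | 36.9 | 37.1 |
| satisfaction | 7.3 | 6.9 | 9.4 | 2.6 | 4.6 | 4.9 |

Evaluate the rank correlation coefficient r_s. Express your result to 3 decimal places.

Rank commute: 4, 5, 6, 1, 2, 3
Rank satisfaction: 5, 4, 6, 1, 2, 3
d = rank(commute) − rank(satisfaction): -1, 1, 0, 0, 0, 0; Σd² = 2
ρ = 1 − 6Σd² / [n(n²−1)] = 1 − 6×2 / (6×35) = 1 − 12/210 ≈ 0.943

0.943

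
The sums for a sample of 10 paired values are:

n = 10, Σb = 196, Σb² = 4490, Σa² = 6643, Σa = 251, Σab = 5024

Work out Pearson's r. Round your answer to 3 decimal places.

r = (nΣab − ΣaΣb) / √[(nΣa² − (Σa)²)(nΣb² − (Σb)²)]
Numerator: 10×5024 − 251×196 = 1044
Denominator: √[(66430 − 63001)(44900 − 38416)] = √[3429 × 6484] = 4715.2557
r = 1044 / 4715.2557 ≈ 0.221

0.221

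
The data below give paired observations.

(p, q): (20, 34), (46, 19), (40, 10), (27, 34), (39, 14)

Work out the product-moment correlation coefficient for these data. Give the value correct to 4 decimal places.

n = 5, Σp = 172, Σq = 111, Σp² = 6366, Σq² = 2969, Σpq = 3418
nΣpq − ΣpΣq = 17090 − 19092 = -2002
nΣp² − (Σp)² = 31830 − 29584 = 2246; nΣq² − (Σq)² = 14845 − 12321 = 2524
r = -2002 / √(2246 × 2524) = -2002 / 2380.9460 ≈ -0.8408

-0.8408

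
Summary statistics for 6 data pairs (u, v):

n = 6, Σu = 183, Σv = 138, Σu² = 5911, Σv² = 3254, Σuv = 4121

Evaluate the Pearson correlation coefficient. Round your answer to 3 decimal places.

-0.542

r = (nΣuv − ΣuΣv) / √[(nΣu² − (Σu)²)(nΣv² − (Σv)²)]
Numerator: 6×4121 − 183×138 = -528
Denominator: √[(35466 − 33489)(19524 − 19044)] = √[1977 × 480] = 974.1458
r = -528 / 974.1458 ≈ -0.542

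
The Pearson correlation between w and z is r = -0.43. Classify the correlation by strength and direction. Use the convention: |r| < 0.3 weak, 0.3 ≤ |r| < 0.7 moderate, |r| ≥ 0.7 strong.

r = -0.43 < 0 so the relationship is negative.
|r| = 0.43, which falls in the moderate range.

moderate negative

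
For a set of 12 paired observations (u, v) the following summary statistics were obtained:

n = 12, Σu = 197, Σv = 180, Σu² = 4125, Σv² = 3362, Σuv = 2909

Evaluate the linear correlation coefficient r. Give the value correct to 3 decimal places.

r = (nΣuv − ΣuΣv) / √[(nΣu² − (Σu)²)(nΣv² − (Σv)²)]
Numerator: 12×2909 − 197×180 = -552
Denominator: √[(49500 − 38809)(40344 − 32400)] = √[10691 × 7944] = 9215.7096
r = -552 / 9215.7096 ≈ -0.060

-0.060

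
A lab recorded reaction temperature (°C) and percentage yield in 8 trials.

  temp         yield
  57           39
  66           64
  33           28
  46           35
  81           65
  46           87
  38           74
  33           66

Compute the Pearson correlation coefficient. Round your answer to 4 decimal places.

0.1366

n = 8, Σx = 400, Σy = 458, Σx² = 22020, Σy² = 29252, Σxy = 23238
nΣxy − ΣxΣy = 185904 − 183200 = 2704
nΣx² − (Σx)² = 176160 − 160000 = 16160; nΣy² − (Σy)² = 234016 − 209764 = 24252
r = 2704 / √(16160 × 24252) = 2704 / 19796.7755 ≈ 0.1366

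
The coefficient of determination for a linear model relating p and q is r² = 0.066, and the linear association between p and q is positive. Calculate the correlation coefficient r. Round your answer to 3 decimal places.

|r| = √0.066 = 0.257
The association is positive, so r = 0.257.

0.257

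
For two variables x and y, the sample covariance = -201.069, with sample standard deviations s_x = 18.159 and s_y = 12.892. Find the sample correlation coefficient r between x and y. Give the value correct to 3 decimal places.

-0.859

r = Cov(x,y) / (s_x · s_y) = -201.069 / (18.159 × 12.892)
  = -201.069 / 234.1058 ≈ -0.859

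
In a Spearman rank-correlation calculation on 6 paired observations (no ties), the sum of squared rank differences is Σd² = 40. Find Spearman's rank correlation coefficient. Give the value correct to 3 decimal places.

-0.143

ρ = 1 − 6Σd² / [n(n²−1)] = 1 − 6×40 / (6×35)
  = 1 − 240/210 = 1 − 1.1429 ≈ -0.143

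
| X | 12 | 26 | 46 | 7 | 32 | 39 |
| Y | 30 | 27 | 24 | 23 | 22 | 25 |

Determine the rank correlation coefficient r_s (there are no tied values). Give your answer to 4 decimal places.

-0.1429

Rank X: 2, 3, 6, 1, 4, 5
Rank Y: 6, 5, 3, 2, 1, 4
d = rank(X) − rank(Y): -4, -2, 3, -1, 3, 1; Σd² = 40
ρ = 1 − 6Σd² / [n(n²−1)] = 1 − 6×40 / (6×35) = 1 − 240/210 ≈ -0.1429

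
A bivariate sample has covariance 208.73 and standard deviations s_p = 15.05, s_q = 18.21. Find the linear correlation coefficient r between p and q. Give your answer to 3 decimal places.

r = Cov(p,q) / (s_p · s_q) = 208.73 / (15.05 × 18.21)
  = 208.73 / 274.0605 ≈ 0.762

0.762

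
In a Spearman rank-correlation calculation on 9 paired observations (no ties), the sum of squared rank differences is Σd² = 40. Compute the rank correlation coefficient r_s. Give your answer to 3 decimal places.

ρ = 1 − 6Σd² / [n(n²−1)] = 1 − 6×40 / (9×80)
  = 1 − 240/720 = 1 − 0.3333 ≈ 0.667

0.667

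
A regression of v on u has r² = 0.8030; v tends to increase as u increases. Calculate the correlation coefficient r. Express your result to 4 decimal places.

|r| = √0.8030 = 0.8961
The association is positive, so r = 0.8961.

0.8961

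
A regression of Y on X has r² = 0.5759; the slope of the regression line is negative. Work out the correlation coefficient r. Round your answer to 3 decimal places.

-0.759

|r| = √0.5759 = 0.759
The association is negative, so r = −0.759.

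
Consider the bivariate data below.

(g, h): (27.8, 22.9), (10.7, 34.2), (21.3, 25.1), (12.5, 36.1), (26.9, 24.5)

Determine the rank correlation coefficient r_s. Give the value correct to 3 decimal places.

-0.900

Rank g: 5, 1, 3, 2, 4
Rank h: 1, 4, 3, 5, 2
d = rank(g) − rank(h): 4, -3, 0, -3, 2; Σd² = 38
ρ = 1 − 6Σd² / [n(n²−1)] = 1 − 6×38 / (5×24) = 1 − 228/120 ≈ -0.900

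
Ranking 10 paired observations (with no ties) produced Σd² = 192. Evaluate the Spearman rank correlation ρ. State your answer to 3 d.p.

ρ = 1 − 6Σd² / [n(n²−1)] = 1 − 6×192 / (10×99)
  = 1 − 1152/990 = 1 − 1.1636 ≈ -0.164

-0.164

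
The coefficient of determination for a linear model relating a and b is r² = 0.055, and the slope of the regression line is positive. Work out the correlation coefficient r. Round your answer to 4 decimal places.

|r| = √0.055 = 0.2345
The association is positive, so r = 0.2345.

0.2345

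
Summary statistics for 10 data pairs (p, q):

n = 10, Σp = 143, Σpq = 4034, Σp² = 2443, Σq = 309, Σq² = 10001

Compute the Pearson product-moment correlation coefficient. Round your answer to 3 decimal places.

-0.906

r = (nΣpq − ΣpΣq) / √[(nΣp² − (Σp)²)(nΣq² − (Σq)²)]
Numerator: 10×4034 − 143×309 = -3847
Denominator: √[(24430 − 20449)(100010 − 95481)] = √[3981 × 4529] = 4246.1687
r = -3847 / 4246.1687 ≈ -0.906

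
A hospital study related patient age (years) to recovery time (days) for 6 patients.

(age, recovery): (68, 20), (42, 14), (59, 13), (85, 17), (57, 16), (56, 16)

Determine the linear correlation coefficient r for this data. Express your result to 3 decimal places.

n = 6, Σx = 367, Σy = 96, Σx² = 23479, Σy² = 1566, Σxy = 5968
nΣxy − ΣxΣy = 35808 − 35232 = 576
nΣx² − (Σx)² = 140874 − 134689 = 6185; nΣy² − (Σy)² = 9396 − 9216 = 180
r = 576 / √(6185 × 180) = 576 / 1055.1303 ≈ 0.546

0.546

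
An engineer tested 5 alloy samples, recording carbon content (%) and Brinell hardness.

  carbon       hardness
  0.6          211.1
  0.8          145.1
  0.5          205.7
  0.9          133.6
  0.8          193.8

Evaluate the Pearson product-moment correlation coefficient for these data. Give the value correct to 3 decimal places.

n = 5, Σx = 3.6, Σy = 889.3, Σx² = 2.7, Σy² = 163337.11, Σxy = 620.87
nΣxy − ΣxΣy = 3104.35 − 3201.48 = -97.13
nΣx² − (Σx)² = 13.5 − 12.96 = 0.54; nΣy² − (Σy)² = 816685.55 − 790854.49 = 25831.06
r = -97.13 / √(0.54 × 25831.06) = -97.13 / 118.1049 ≈ -0.822

-0.822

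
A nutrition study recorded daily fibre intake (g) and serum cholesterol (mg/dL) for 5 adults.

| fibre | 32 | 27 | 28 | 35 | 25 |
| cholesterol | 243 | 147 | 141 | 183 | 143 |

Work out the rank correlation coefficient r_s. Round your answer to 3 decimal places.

Rank fibre: 4, 2, 3, 5, 1
Rank cholesterol: 5, 3, 1, 4, 2
d = rank(fibre) − rank(cholesterol): -1, -1, 2, 1, -1; Σd² = 8
ρ = 1 − 6Σd² / [n(n²−1)] = 1 − 6×8 / (5×24) = 1 − 48/120 ≈ 0.600

0.600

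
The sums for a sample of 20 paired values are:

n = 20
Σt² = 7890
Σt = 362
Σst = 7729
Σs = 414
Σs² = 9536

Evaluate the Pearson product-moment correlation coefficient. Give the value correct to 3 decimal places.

0.207

r = (nΣst − ΣsΣt) / √[(nΣs² − (Σs)²)(nΣt² − (Σt)²)]
Numerator: 20×7729 − 414×362 = 4712
Denominator: √[(190720 − 171396)(157800 − 131044)] = √[19324 × 26756] = 22738.3584
r = 4712 / 22738.3584 ≈ 0.207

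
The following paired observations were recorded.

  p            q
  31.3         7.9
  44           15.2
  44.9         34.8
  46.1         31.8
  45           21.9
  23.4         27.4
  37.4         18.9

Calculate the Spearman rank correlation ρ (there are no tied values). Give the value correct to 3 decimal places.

Rank p: 2, 4, 5, 7, 6, 1, 3
Rank q: 1, 2, 7, 6, 4, 5, 3
d = rank(p) − rank(q): 1, 2, -2, 1, 2, -4, 0; Σd² = 30
ρ = 1 − 6Σd² / [n(n²−1)] = 1 − 6×30 / (7×48) = 1 − 180/336 ≈ 0.464

0.464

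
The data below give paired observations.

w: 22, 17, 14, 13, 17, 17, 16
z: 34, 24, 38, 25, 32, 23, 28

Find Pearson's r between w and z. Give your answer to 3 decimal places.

0.158

n = 7, Σw = 116, Σz = 204, Σw² = 1972, Σz² = 6138, Σwz = 3396
nΣwz − ΣwΣz = 23772 − 23664 = 108
nΣw² − (Σw)² = 13804 − 13456 = 348; nΣz² − (Σz)² = 42966 − 41616 = 1350
r = 108 / √(348 × 1350) = 108 / 685.4196 ≈ 0.158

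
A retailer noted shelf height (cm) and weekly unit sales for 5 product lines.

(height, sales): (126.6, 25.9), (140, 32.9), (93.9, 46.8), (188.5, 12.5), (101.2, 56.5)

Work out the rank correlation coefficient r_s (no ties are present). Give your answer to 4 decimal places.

-0.8000

Rank height: 3, 4, 1, 5, 2
Rank sales: 2, 3, 4, 1, 5
d = rank(height) − rank(sales): 1, 1, -3, 4, -3; Σd² = 36
ρ = 1 − 6Σd² / [n(n²−1)] = 1 − 6×36 / (5×24) = 1 − 216/120 ≈ -0.8000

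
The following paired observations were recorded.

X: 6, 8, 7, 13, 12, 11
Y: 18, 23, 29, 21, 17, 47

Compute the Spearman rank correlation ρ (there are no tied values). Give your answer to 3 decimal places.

Rank X: 1, 3, 2, 6, 5, 4
Rank Y: 2, 4, 5, 3, 1, 6
d = rank(X) − rank(Y): -1, -1, -3, 3, 4, -2; Σd² = 40
ρ = 1 − 6Σd² / [n(n²−1)] = 1 − 6×40 / (6×35) = 1 − 240/210 ≈ -0.143

-0.143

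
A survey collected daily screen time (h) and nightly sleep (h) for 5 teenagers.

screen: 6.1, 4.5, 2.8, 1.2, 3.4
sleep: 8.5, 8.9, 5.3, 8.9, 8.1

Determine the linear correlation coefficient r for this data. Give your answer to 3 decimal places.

n = 5, Σx = 18, Σy = 39.7, Σx² = 78.3, Σy² = 324.37, Σxy = 144.96
nΣxy − ΣxΣy = 724.8 − 714.6 = 10.2
nΣx² − (Σx)² = 391.5 − 324 = 67.5; nΣy² − (Σy)² = 1621.85 − 1576.09 = 45.76
r = 10.2 / √(67.5 × 45.76) = 10.2 / 55.5770 ≈ 0.184

0.184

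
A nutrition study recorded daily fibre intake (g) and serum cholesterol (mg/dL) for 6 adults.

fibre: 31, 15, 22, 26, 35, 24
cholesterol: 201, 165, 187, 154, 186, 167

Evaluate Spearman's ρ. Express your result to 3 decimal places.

0.314

Rank fibre: 5, 1, 2, 4, 6, 3
Rank cholesterol: 6, 2, 5, 1, 4, 3
d = rank(fibre) − rank(cholesterol): -1, -1, -3, 3, 2, 0; Σd² = 24
ρ = 1 − 6Σd² / [n(n²−1)] = 1 − 6×24 / (6×35) = 1 − 144/210 ≈ 0.314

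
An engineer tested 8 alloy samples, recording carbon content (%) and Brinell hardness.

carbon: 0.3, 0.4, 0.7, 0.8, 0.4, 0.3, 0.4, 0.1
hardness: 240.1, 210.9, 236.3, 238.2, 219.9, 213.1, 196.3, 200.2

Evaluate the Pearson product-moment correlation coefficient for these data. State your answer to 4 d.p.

0.6222

n = 8, Σx = 3.4, Σy = 1755, Σx² = 1.8, Σy² = 387085.1, Σxy = 762.79
nΣxy − ΣxΣy = 6102.32 − 5967 = 135.32
nΣx² − (Σx)² = 14.4 − 11.56 = 2.84; nΣy² − (Σy)² = 3096680.8 − 3080025 = 16655.8
r = 135.32 / √(2.84 × 16655.8) = 135.32 / 217.4913 ≈ 0.6222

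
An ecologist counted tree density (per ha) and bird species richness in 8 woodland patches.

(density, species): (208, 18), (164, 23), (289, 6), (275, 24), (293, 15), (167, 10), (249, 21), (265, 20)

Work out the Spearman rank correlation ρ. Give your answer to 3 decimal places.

Rank density: 3, 1, 7, 6, 8, 2, 4, 5
Rank species: 4, 7, 1, 8, 3, 2, 6, 5
d = rank(density) − rank(species): -1, -6, 6, -2, 5, 0, -2, 0; Σd² = 106
ρ = 1 − 6Σd² / [n(n²−1)] = 1 − 6×106 / (8×63) = 1 − 636/504 ≈ -0.262

-0.262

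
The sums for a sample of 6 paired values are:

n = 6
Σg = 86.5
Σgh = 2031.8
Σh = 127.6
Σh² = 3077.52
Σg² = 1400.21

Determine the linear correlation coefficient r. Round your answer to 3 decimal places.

0.814

r = (nΣgh − ΣgΣh) / √[(nΣg² − (Σg)²)(nΣh² − (Σh)²)]
Numerator: 6×2031.8 − 86.5×127.6 = 1153.4
Denominator: √[(8401.26 − 7482.25)(18465.12 − 16281.76)] = √[919.01 × 2183.36] = 1416.5203
r = 1153.4 / 1416.5203 ≈ 0.814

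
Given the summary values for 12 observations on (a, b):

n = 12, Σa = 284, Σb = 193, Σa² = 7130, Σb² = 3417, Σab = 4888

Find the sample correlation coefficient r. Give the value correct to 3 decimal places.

r = (nΣab − ΣaΣb) / √[(nΣa² − (Σa)²)(nΣb² − (Σb)²)]
Numerator: 12×4888 − 284×193 = 3844
Denominator: √[(85560 − 80656)(41004 − 37249)] = √[4904 × 3755] = 4291.2143
r = 3844 / 4291.2143 ≈ 0.896

0.896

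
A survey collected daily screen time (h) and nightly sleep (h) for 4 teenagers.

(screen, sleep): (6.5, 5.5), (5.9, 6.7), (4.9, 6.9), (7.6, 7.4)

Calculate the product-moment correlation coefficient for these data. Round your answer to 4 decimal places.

0.1346

n = 4, Σx = 24.9, Σy = 26.5, Σx² = 158.83, Σy² = 177.51, Σxy = 165.33
nΣxy − ΣxΣy = 661.32 − 659.85 = 1.47
nΣx² − (Σx)² = 635.32 − 620.01 = 15.31; nΣy² − (Σy)² = 710.04 − 702.25 = 7.79
r = 1.47 / √(15.31 × 7.79) = 1.47 / 10.9208 ≈ 0.1346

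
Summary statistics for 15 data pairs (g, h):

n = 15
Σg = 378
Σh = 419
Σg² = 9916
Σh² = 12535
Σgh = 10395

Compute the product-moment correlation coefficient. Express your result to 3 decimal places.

r = (nΣgh − ΣgΣh) / √[(nΣg² − (Σg)²)(nΣh² − (Σh)²)]
Numerator: 15×10395 − 378×419 = -2457
Denominator: √[(148740 − 142884)(188025 − 175561)] = √[5856 × 12464] = 8543.3708
r = -2457 / 8543.3708 ≈ -0.288

-0.288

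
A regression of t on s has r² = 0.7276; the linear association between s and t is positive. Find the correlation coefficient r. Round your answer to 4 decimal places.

0.8530

|r| = √0.7276 = 0.8530
The association is positive, so r = 0.8530.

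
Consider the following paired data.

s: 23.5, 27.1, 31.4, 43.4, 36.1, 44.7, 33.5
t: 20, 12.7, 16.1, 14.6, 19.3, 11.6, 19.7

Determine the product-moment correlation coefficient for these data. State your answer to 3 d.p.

-0.459

n = 7, Σs = 239.7, Σt = 114, Σs² = 8579.73, Σt² = 1928.8, Σst = 3828.55
nΣst − ΣsΣt = 26799.85 − 27325.8 = -525.95
nΣs² − (Σs)² = 60058.11 − 57456.09 = 2602.02; nΣt² − (Σt)² = 13501.6 − 12996 = 505.6
r = -525.95 / √(2602.02 × 505.6) = -525.95 / 1146.9879 ≈ -0.459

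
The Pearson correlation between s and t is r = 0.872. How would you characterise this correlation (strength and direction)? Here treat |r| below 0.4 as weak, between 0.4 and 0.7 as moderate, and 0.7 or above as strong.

r = 0.872 > 0 so the relationship is positive.
|r| = 0.872, which falls in the strong range.

strong positive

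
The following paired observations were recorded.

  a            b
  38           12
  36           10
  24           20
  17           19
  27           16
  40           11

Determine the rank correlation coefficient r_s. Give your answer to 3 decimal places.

-0.771

Rank a: 5, 4, 2, 1, 3, 6
Rank b: 3, 1, 6, 5, 4, 2
d = rank(a) − rank(b): 2, 3, -4, -4, -1, 4; Σd² = 62
ρ = 1 − 6Σd² / [n(n²−1)] = 1 − 6×62 / (6×35) = 1 − 372/210 ≈ -0.771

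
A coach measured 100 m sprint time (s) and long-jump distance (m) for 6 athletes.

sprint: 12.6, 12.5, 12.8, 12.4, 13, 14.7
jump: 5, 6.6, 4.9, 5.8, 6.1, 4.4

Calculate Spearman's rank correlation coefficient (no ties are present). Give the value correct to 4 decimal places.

-0.5429

Rank sprint: 3, 2, 4, 1, 5, 6
Rank jump: 3, 6, 2, 4, 5, 1
d = rank(sprint) − rank(jump): 0, -4, 2, -3, 0, 5; Σd² = 54
ρ = 1 − 6Σd² / [n(n²−1)] = 1 − 6×54 / (6×35) = 1 − 324/210 ≈ -0.5429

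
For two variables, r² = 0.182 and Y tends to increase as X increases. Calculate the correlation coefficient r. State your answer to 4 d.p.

0.4266

|r| = √0.182 = 0.4266
The association is positive, so r = 0.4266.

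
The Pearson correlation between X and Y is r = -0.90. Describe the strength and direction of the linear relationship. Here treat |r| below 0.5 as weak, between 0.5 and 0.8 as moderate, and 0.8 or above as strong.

r = -0.90 < 0 so the relationship is negative.
|r| = 0.90, which falls in the strong range.

strong negative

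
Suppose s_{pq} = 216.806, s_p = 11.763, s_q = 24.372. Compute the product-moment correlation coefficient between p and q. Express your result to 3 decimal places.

0.756

r = Cov(p,q) / (s_p · s_q) = 216.806 / (11.763 × 24.372)
  = 216.806 / 286.6878 ≈ 0.756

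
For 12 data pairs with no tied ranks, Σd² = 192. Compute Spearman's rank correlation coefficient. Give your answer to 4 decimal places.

ρ = 1 − 6Σd² / [n(n²−1)] = 1 − 6×192 / (12×143)
  = 1 − 1152/1716 = 1 − 0.67133 ≈ 0.3287

0.3287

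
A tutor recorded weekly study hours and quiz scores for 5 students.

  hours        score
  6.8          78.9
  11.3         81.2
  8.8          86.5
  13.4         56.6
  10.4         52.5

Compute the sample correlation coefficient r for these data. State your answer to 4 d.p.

-0.5633

n = 5, Σx = 50.7, Σy = 355.7, Σx² = 539.09, Σy² = 26260.71, Σxy = 3519.72
nΣxy − ΣxΣy = 17598.6 − 18033.99 = -435.39
nΣx² − (Σx)² = 2695.45 − 2570.49 = 124.96; nΣy² − (Σy)² = 131303.55 − 126522.49 = 4781.06
r = -435.39 / √(124.96 × 4781.06) = -435.39 / 772.9432 ≈ -0.5633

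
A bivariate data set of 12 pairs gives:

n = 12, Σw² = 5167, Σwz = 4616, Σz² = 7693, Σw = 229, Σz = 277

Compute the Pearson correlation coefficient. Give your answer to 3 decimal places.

r = (nΣwz − ΣwΣz) / √[(nΣw² − (Σw)²)(nΣz² − (Σz)²)]
Numerator: 12×4616 − 229×277 = -8041
Denominator: √[(62004 − 52441)(92316 − 76729)] = √[9563 × 15587] = 12208.9509
r = -8041 / 12208.9509 ≈ -0.659

-0.659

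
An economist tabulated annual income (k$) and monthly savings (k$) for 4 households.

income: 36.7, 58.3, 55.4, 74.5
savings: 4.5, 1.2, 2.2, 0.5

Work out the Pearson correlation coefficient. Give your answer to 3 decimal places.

n = 4, Σx = 224.9, Σy = 8.4, Σx² = 13365.19, Σy² = 26.78, Σxy = 394.24
nΣxy − ΣxΣy = 1576.96 − 1889.16 = -312.2
nΣx² − (Σx)² = 53460.76 − 50580.01 = 2880.75; nΣy² − (Σy)² = 107.12 − 70.56 = 36.56
r = -312.2 / √(2880.75 × 36.56) = -312.2 / 324.5308 ≈ -0.962

-0.962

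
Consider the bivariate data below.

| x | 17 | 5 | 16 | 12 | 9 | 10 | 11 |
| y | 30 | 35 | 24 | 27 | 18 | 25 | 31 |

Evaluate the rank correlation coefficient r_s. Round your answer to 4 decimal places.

-0.1071

Rank x: 7, 1, 6, 5, 2, 3, 4
Rank y: 5, 7, 2, 4, 1, 3, 6
d = rank(x) − rank(y): 2, -6, 4, 1, 1, 0, -2; Σd² = 62
ρ = 1 − 6Σd² / [n(n²−1)] = 1 − 6×62 / (7×48) = 1 − 372/336 ≈ -0.1071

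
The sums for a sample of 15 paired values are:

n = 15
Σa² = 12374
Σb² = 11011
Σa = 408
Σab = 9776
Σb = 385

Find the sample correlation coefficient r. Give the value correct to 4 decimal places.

r = (nΣab − ΣaΣb) / √[(nΣa² − (Σa)²)(nΣb² − (Σb)²)]
Numerator: 15×9776 − 408×385 = -10440
Denominator: √[(185610 − 166464)(165165 − 148225)] = √[19146 × 16940] = 18009.2543
r = -10440 / 18009.2543 ≈ -0.5797

-0.5797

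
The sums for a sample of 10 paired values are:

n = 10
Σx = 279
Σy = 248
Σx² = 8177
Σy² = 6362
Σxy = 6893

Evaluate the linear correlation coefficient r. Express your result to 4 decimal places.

r = (nΣxy − ΣxΣy) / √[(nΣx² − (Σx)²)(nΣy² − (Σy)²)]
Numerator: 10×6893 − 279×248 = -262
Denominator: √[(81770 − 77841)(63620 − 61504)] = √[3929 × 2116] = 2883.3598
r = -262 / 2883.3598 ≈ -0.0909

-0.0909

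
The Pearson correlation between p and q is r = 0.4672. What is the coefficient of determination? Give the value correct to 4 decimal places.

0.2183

r² = (0.4672)² = 0.2183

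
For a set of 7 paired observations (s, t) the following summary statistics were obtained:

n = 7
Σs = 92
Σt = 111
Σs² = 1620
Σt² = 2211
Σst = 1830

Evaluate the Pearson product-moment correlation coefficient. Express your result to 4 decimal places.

r = (nΣst − ΣsΣt) / √[(nΣs² − (Σs)²)(nΣt² − (Σt)²)]
Numerator: 7×1830 − 92×111 = 2598
Denominator: √[(11340 − 8464)(15477 − 12321)] = √[2876 × 3156] = 3012.7489
r = 2598 / 3012.7489 ≈ 0.8623

0.8623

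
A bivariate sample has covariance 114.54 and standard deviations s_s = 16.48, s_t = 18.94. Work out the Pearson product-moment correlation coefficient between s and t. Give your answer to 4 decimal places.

0.3670

r = Cov(s,t) / (s_s · s_t) = 114.54 / (16.48 × 18.94)
  = 114.54 / 312.1312 ≈ 0.3670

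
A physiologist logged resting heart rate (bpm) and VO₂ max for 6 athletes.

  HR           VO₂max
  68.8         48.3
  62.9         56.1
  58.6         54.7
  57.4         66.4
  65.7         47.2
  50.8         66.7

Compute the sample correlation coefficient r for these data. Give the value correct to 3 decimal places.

n = 6, Σx = 364.2, Σy = 339.4, Σx² = 22315.7, Σy² = 19557.88, Σxy = 20357.91
nΣxy − ΣxΣy = 122147.46 − 123609.48 = -1462.02
nΣx² − (Σx)² = 133894.2 − 132641.64 = 1252.56; nΣy² − (Σy)² = 117347.28 − 115192.36 = 2154.92
r = -1462.02 / √(1252.56 × 2154.92) = -1462.02 / 1642.9141 ≈ -0.890

-0.890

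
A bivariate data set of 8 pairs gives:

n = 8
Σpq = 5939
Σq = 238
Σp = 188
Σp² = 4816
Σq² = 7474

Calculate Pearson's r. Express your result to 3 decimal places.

r = (nΣpq − ΣpΣq) / √[(nΣp² − (Σp)²)(nΣq² − (Σq)²)]
Numerator: 8×5939 − 188×238 = 2768
Denominator: √[(38528 − 35344)(59792 − 56644)] = √[3184 × 3148] = 3165.9488
r = 2768 / 3165.9488 ≈ 0.874

0.874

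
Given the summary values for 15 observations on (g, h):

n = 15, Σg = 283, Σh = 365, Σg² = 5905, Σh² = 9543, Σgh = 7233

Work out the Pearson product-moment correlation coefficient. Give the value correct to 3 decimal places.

r = (nΣgh − ΣgΣh) / √[(nΣg² − (Σg)²)(nΣh² − (Σh)²)]
Numerator: 15×7233 − 283×365 = 5200
Denominator: √[(88575 − 80089)(143145 − 133225)] = √[8486 × 9920] = 9175.0270
r = 5200 / 9175.0270 ≈ 0.567

0.567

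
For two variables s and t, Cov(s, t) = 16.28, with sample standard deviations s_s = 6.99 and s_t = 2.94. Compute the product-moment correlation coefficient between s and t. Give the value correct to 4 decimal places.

0.7922

r = Cov(s,t) / (s_s · s_t) = 16.28 / (6.99 × 2.94)
  = 16.28 / 20.5506 ≈ 0.7922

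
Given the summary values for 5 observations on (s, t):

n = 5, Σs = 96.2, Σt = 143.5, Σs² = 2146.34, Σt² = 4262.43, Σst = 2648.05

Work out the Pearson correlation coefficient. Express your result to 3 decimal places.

-0.547

r = (nΣst − ΣsΣt) / √[(nΣs² − (Σs)²)(nΣt² − (Σt)²)]
Numerator: 5×2648.05 − 96.2×143.5 = -564.45
Denominator: √[(10731.7 − 9254.44)(21312.15 − 20592.25)] = √[1477.26 × 719.9] = 1031.2514
r = -564.45 / 1031.2514 ≈ -0.547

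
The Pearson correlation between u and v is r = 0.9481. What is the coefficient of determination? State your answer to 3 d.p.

r² = (0.9481)² = 0.899

0.899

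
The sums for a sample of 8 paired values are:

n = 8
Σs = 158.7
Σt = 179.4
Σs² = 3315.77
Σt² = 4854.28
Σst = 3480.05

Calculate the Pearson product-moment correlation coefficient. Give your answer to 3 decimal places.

r = (nΣst − ΣsΣt) / √[(nΣs² − (Σs)²)(nΣt² − (Σt)²)]
Numerator: 8×3480.05 − 158.7×179.4 = -630.38
Denominator: √[(26526.16 − 25185.69)(38834.24 − 32184.36)] = √[1340.47 × 6649.88] = 2985.6263
r = -630.38 / 2985.6263 ≈ -0.211

-0.211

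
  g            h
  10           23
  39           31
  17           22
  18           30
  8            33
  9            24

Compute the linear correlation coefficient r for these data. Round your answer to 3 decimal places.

0.325

n = 6, Σg = 101, Σh = 163, Σg² = 2379, Σh² = 4539, Σgh = 2833
nΣgh − ΣgΣh = 16998 − 16463 = 535
nΣg² − (Σg)² = 14274 − 10201 = 4073; nΣh² − (Σh)² = 27234 − 26569 = 665
r = 535 / √(4073 × 665) = 535 / 1645.7658 ≈ 0.325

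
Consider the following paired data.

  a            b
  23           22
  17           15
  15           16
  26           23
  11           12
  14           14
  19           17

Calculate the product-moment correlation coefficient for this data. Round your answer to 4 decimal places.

n = 7, Σa = 125, Σb = 119, Σa² = 2397, Σb² = 2123, Σab = 2250
nΣab − ΣaΣb = 15750 − 14875 = 875
nΣa² − (Σa)² = 16779 − 15625 = 1154; nΣb² − (Σb)² = 14861 − 14161 = 700
r = 875 / √(1154 × 700) = 875 / 898.7769 ≈ 0.9735

0.9735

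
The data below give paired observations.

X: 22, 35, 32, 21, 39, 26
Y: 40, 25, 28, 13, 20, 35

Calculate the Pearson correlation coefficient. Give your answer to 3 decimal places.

n = 6, ΣX = 175, ΣY = 161, ΣX² = 5371, ΣY² = 4803, ΣXY = 4614
nΣXY − ΣXΣY = 27684 − 28175 = -491
nΣX² − (ΣX)² = 32226 − 30625 = 1601; nΣY² − (ΣY)² = 28818 − 25921 = 2897
r = -491 / √(1601 × 2897) = -491 / 2153.6242 ≈ -0.228

-0.228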